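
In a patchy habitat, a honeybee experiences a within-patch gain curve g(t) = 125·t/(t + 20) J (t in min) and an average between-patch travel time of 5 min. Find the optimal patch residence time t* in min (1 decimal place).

Optimal t* satisfies g'(t*) = g(t*)/(T + t*).
g'(t) = 125·20/(t + 20)². Setting 125·20/(t+20)² = 125t/[(t+20)(5+t)] gives 20(5+t) = t(t+20), so t² = 20×5 = 100.
t* = √100 = 10 min.

10.0 min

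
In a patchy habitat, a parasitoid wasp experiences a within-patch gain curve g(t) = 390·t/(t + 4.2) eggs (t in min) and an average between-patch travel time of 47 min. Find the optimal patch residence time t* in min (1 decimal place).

By the marginal value theorem, leave when the instantaneous gain rate g'(t) equals the habitat-wide average g(t)/(T + t).
g'(t) = 390·4.2/(t + 4.2)². Setting 390·4.2/(t+4.2)² = 390t/[(t+4.2)(47+t)] gives 4.2(47+t) = t(t+4.2), so t² = 4.2×47 = 197.4.
t* = √197.4 = 14.05 min.

14.0 min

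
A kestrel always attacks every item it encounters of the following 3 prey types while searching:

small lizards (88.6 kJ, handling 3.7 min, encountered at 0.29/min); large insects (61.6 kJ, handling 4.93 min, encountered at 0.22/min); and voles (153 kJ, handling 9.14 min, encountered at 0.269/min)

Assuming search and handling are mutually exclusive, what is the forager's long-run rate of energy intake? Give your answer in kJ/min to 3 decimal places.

14.316 kJ/min

Energy encountered per unit search time: 0.29×88.6 + 0.22×61.6 + 0.269×153 = 80.4 kJ/min.
Handling time per unit search time: 0.29×3.7 + 0.22×4.93 + 0.269×9.14 = 4.616.
Rate = 80.4/(1 + 4.616) = 14.32 kJ/min.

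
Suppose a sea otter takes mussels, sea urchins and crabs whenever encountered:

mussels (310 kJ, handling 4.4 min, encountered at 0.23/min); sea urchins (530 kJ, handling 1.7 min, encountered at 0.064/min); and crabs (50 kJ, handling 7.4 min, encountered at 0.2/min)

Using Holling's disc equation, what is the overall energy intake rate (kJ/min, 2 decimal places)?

32.00 kJ/min

R = (0.23×310 + 0.064×530 + 0.2×50) / (1 + 0.23×4.4 + 0.064×1.7 + 0.2×7.4) = 115.2/3.601 = 32 kJ/min.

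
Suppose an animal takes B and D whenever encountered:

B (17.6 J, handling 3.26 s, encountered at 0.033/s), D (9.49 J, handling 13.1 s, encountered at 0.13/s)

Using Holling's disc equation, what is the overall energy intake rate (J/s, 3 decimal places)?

0.646 J/s

R = Σλ_iE_i / (1 + Σλ_ih_i)
Numerator: 0.033×17.6 + 0.13×9.49 = 1.815
Denominator: 1 + 0.033×3.26 + 0.13×13.1 = 2.811
R = 1.815/2.811 = 0.6456 J/s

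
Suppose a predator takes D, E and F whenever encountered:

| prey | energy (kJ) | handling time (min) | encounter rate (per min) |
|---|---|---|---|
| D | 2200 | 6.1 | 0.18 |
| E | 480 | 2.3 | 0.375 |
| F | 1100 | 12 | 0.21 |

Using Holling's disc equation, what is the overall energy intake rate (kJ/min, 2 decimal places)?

147.25 kJ/min

R = Σλ_iE_i / (1 + Σλ_ih_i)
Numerator: 0.18×2200 + 0.375×480 + 0.21×1100 = 807
Denominator: 1 + 0.18×6.1 + 0.375×2.3 + 0.21×12 = 5.481
R = 807/5.481 = 147.2 kJ/min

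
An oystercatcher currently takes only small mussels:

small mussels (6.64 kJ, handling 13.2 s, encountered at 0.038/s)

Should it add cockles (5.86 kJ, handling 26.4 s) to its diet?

On small mussels alone, R = ΣλE/(1+Σλh) = 0.2523/1.502 = 0.168 kJ/s.
cockles: E/h = 5.86/26.4 = 0.222 kJ/s.
Since 0.222 > R, including cockles increases the long-run rate.

Yes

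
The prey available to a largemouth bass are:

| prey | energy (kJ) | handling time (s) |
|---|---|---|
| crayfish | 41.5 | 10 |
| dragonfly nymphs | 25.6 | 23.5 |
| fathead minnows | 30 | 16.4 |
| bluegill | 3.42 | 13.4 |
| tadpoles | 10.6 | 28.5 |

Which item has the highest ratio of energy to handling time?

Profitability E/h (kJ/s): crayfish = 41.5/10 = 4.15, dragonfly nymphs = 25.6/23.5 = 1.09, fathead minnows = 30/16.4 = 1.83, bluegill = 3.42/13.4 = 0.255, tadpoles = 10.6/28.5 = 0.372.
Ranked: crayfish > fathead minnows > dragonfly nymphs > tadpoles > bluegill.

crayfish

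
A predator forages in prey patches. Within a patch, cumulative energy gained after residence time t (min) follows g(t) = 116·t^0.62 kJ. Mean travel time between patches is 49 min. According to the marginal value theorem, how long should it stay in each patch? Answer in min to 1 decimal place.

Maximise g(t)/(T+t): set derivative to zero → g'(t)(T+t) = g(t).
g'(t) = 0.62·116·t^-0.38. Setting 0.62·116·t^-0.38 = 116·t^0.62/(49+t) gives 0.62(49+t) = t, so 0.38·t = 0.62×49.
t* = 0.62×49/0.38 = 79.95 min.

79.9 min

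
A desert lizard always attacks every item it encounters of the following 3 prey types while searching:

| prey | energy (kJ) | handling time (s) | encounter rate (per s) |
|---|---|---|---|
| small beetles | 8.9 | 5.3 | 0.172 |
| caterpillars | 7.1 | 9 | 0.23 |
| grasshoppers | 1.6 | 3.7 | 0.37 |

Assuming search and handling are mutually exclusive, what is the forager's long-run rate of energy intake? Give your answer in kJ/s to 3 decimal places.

0.702 kJ/s

R = Σλ_iE_i / (1 + Σλ_ih_i)
Numerator: 0.172×8.9 + 0.23×7.1 + 0.37×1.6 = 3.756
Denominator: 1 + 0.172×5.3 + 0.23×9 + 0.37×3.7 = 5.351
R = 3.756/5.351 = 0.7019 kJ/s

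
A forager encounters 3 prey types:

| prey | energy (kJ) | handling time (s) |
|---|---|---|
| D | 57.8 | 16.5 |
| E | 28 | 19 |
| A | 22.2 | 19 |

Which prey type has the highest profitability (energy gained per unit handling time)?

D

In descending order of E/h:
D: 57.8/16.5 = 3.5 kJ/s
E: 28/19 = 1.47 kJ/s
A: 22.2/19 = 1.17 kJ/s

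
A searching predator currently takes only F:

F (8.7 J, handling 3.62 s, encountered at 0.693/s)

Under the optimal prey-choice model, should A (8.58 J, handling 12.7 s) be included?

Intake rate on the current diet: R = (0.693×8.7) / (1 + 0.693×3.62) = 6.029/3.509 = 1.718 J/s.
A: E/h = 8.58/12.7 = 0.6756 J/s.
0.6756 < 1.718, so adding A would lower the average — exclude it.

No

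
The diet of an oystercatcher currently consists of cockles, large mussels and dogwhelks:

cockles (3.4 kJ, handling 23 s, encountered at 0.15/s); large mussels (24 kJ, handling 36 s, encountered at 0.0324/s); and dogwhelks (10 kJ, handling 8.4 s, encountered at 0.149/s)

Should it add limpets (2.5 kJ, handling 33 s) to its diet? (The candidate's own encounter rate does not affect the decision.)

Current rate: (0.15×3.4 + 0.0324×24 + 0.149×10)/(1 + 0.15×23 + 0.0324×36 + 0.149×8.4) = 0.4044 kJ/s.
limpets: E/h = 2.5/33 = 0.07576 kJ/s.
0.07576 < 0.4044, so adding limpets would lower the average — exclude it.

No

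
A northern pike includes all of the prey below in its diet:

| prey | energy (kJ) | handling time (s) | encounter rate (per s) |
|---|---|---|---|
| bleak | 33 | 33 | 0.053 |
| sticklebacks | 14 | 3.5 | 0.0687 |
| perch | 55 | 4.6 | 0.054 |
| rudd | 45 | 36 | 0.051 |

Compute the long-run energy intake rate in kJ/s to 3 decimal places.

Energy encountered per unit search time: 0.053×33 + 0.0687×14 + 0.054×55 + 0.051×45 = 7.976 kJ/s.
Handling time per unit search time: 0.053×33 + 0.0687×3.5 + 0.054×4.6 + 0.051×36 = 4.074.
Rate = 7.976/(1 + 4.074) = 1.572 kJ/s.

1.572 kJ/s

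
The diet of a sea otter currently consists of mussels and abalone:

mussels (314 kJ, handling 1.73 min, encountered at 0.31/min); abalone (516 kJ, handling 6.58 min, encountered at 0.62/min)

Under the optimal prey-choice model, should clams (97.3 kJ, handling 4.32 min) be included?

No

Current rate: (0.31×314 + 0.62×516)/(1 + 0.31×1.73 + 0.62×6.58) = 74.3 kJ/min.
Profitability of clams: 97.3/4.32 = 22.52 kJ/min.
Since 22.52 < R, time spent handling clams is better spent searching.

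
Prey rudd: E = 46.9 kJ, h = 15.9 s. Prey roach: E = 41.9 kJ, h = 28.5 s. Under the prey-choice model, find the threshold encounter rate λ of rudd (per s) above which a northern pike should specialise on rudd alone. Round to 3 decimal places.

0.062 per s

The zero-one rule: include roach iff E₂/h₂ > λE₁/(1+λh₁). Equality gives the switch point.
λE₁h₂ = E₂ + λE₂h₁ ⇒ λ = E₂/(E₁h₂ − E₂h₁) = 41.9/(1337 − 666.2) = 0.0625 per s.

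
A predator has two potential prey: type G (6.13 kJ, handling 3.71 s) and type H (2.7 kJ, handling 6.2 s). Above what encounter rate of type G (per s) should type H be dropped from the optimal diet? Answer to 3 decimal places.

Drop type H once their profitability E₂/h₂ falls below the rate achievable on type G alone: E₂/h₂ = λE₁/(1 + λh₁).
Solve for λ: λE₁h₂ = E₂(1 + λh₁) → λ(E₁h₂ − E₂h₁) = E₂ → λ = E₂/(E₁h₂ − E₂h₁).
λ = 2.7/(6.13×6.2 − 2.7×3.71) = 2.7/27.99 = 0.09647 per s.

0.096 per s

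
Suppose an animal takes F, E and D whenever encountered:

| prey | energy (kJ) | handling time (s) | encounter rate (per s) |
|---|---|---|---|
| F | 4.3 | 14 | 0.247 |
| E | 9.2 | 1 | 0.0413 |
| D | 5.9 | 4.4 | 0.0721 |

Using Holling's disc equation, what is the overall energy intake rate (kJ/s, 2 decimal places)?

0.39 kJ/s

Energy encountered per unit search time: 0.247×4.3 + 0.0413×9.2 + 0.0721×5.9 = 1.867 kJ/s.
Handling time per unit search time: 0.247×14 + 0.0413×1 + 0.0721×4.4 = 3.817.
Rate = 1.867/(1 + 3.817) = 0.3877 kJ/s.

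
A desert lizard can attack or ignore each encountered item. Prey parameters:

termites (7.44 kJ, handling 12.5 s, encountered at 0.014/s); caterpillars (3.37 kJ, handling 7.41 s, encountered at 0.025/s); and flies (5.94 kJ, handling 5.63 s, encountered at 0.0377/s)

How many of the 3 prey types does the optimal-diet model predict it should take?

E/h in descending order: flies 1.06, termites 0.595, caterpillars 0.455 kJ/s. The optimal diet is the largest prefix of this list for which every included type satisfies E_i/h_i > R on the types above it.
Rate on top 1: 0.1847. termites: 0.595 > 0.1847 → include.
Rate on top 2: 0.2365. caterpillars: 0.455 > 0.2365 → include.
Optimal diet: flies, termites, caterpillars — 3 of 3 types.

3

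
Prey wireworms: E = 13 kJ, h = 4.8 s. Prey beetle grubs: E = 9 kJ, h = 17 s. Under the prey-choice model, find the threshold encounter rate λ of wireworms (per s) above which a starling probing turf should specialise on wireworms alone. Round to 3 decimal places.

0.051 per s

At the threshold, the rate on wireworms alone equals the profitability of beetle grubs: λ·13/(1 + λ·4.8) = 9/17 = 0.5294.
Rearranging, λ(13 − 0.5294×4.8) = 0.5294, so λ = 0.5294/10.46 = 0.05062 per s.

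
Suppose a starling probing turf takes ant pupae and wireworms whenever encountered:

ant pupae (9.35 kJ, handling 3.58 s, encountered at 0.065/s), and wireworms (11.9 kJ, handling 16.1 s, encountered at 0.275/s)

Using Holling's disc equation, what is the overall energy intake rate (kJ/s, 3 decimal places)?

R = Σλ_iE_i / (1 + Σλ_ih_i)
Numerator: 0.065×9.35 + 0.275×11.9 = 3.88
Denominator: 1 + 0.065×3.58 + 0.275×16.1 = 5.66
R = 3.88/5.66 = 0.6855 kJ/s

0.686 kJ/s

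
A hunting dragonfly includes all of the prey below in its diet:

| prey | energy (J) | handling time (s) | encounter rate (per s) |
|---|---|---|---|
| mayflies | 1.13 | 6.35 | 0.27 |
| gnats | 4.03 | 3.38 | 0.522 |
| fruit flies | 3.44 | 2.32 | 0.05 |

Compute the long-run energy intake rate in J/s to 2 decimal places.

R = (0.27×1.13 + 0.522×4.03 + 0.05×3.44) / (1 + 0.27×6.35 + 0.522×3.38 + 0.05×2.32) = 2.581/4.595 = 0.5617 J/s.

0.56 J/s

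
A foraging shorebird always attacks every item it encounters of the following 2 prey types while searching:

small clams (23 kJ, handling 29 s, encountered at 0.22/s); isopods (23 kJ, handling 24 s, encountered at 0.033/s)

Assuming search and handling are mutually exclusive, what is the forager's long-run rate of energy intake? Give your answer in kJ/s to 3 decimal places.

R = (0.22×23 + 0.033×23) / (1 + 0.22×29 + 0.033×24) = 5.819/8.172 = 0.7121 kJ/s.

0.712 kJ/s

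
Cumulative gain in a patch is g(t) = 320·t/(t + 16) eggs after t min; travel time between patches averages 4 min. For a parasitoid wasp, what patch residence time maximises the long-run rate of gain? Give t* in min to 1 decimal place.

Optimal t* satisfies g'(t*) = g(t*)/(T + t*).
g'(t) = 320·16/(t + 16)². Setting 320·16/(t+16)² = 320t/[(t+16)(4+t)] gives 16(4+t) = t(t+16), so t² = 16×4 = 64.
t* = √64 = 8 min.

8.0 min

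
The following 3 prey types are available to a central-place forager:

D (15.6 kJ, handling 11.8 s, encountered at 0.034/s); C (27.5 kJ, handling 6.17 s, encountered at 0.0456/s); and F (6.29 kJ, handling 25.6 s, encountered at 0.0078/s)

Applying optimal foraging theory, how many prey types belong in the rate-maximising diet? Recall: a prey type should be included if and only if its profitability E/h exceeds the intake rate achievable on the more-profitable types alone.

2

Rank by E/h (kJ/s): C 4.46, D 1.32, F 0.246. Include each in turn until the next type's E/h falls below the running intake rate.
Rate on top 1: 0.9787. D: 1.32 > 0.9787 → include.
Rate on top 2: 1.061. F: 0.246 < 1.061 → exclude; stop.
Optimal diet: C, D — 2 of 3 types.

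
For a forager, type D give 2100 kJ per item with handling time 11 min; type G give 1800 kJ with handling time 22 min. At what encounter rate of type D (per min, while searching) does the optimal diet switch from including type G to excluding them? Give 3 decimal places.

0.068 per min

The zero-one rule: include type G iff E₂/h₂ > λE₁/(1+λh₁). Equality gives the switch point.
λE₁h₂ = E₂ + λE₂h₁ ⇒ λ = E₂/(E₁h₂ − E₂h₁) = 1800/(4.62e+04 − 1.98e+04) = 0.06818 per min.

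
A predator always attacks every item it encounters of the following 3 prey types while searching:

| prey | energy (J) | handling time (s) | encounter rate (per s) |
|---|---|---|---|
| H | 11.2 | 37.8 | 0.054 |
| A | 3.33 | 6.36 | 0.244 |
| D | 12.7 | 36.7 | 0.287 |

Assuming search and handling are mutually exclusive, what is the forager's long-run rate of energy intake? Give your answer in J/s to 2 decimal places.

Energy encountered per unit search time: 0.054×11.2 + 0.244×3.33 + 0.287×12.7 = 5.062 J/s.
Handling time per unit search time: 0.054×37.8 + 0.244×6.36 + 0.287×36.7 = 14.13.
Rate = 5.062/(1 + 14.13) = 0.3347 J/s.

0.33 J/s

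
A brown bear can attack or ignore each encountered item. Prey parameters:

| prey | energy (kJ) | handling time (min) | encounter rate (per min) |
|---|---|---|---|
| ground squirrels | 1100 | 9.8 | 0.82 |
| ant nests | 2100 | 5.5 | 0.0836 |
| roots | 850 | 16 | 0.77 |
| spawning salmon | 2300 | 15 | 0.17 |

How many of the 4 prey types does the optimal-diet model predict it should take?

2

E/h in descending order: ant nests 382, spawning salmon 153, ground squirrels 112, roots 53.1 kJ/min. The optimal diet is the largest prefix of this list for which every included type satisfies E_i/h_i > R on the types above it.
Rate on top 1: 120.3. spawning salmon: 153 > 120.3 → include.
Rate on top 2: 141.3. ground squirrels: 112 < 141.3 → exclude; stop.
Optimal diet: ant nests, spawning salmon — 2 of 4 types.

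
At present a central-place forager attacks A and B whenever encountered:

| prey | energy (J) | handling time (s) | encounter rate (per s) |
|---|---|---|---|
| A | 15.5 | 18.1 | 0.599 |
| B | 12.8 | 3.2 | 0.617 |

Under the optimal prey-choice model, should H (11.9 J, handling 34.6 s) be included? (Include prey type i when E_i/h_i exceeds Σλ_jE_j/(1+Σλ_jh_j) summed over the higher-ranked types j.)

On A and B alone, R = ΣλE/(1+Σλh) = 17.18/13.82 = 1.244 J/s.
H: E/h = 11.9/34.6 = 0.3439 J/s.
0.3439 < 1.244, so adding H would lower the average — exclude it.

No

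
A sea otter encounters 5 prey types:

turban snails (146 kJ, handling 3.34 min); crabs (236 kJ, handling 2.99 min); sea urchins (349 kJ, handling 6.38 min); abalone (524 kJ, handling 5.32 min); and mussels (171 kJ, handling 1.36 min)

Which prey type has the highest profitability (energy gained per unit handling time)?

Profitability E/h (kJ/min): turban snails = 146/3.34 = 43.7, crabs = 236/2.99 = 78.9, sea urchins = 349/6.38 = 54.7, abalone = 524/5.32 = 98.5, mussels = 171/1.36 = 126.
Ranked: mussels > abalone > crabs > sea urchins > turban snails.

mussels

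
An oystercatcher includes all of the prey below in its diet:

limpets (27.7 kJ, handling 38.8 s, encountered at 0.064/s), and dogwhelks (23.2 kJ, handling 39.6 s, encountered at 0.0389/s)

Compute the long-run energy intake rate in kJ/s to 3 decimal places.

R = Σλ_iE_i / (1 + Σλ_ih_i)
Numerator: 0.064×27.7 + 0.0389×23.2 = 2.675
Denominator: 1 + 0.064×38.8 + 0.0389×39.6 = 5.024
R = 2.675/5.024 = 0.5325 kJ/s

0.533 kJ/s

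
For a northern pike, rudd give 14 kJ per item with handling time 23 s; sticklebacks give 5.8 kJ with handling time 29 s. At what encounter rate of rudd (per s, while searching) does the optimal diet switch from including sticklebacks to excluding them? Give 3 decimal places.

Drop sticklebacks once their profitability E₂/h₂ falls below the rate achievable on rudd alone: E₂/h₂ = λE₁/(1 + λh₁).
Solve for λ: λE₁h₂ = E₂(1 + λh₁) → λ(E₁h₂ − E₂h₁) = E₂ → λ = E₂/(E₁h₂ − E₂h₁).
λ = 5.8/(14×29 − 5.8×23) = 5.8/272.6 = 0.02128 per s.

0.021 per s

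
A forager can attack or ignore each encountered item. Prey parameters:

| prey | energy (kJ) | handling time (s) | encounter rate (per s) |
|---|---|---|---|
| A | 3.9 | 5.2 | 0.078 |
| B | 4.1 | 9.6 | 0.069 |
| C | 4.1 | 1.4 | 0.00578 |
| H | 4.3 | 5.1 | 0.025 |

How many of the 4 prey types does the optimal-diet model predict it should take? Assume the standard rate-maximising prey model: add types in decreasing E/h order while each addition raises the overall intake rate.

Profitabilities (E/h, kJ/s): C 2.93, H 0.843, A 0.75, B 0.427. Add prey in this order while the next type's profitability exceeds the intake rate on those already taken.
Rate on top 1: 0.02351. H: 0.843 > 0.02351 → include.
Rate on top 2: 0.1155. A: 0.75 > 0.1155 → include.
Rate on top 3: 0.2825. B: 0.427 > 0.2825 → include.
Optimal diet: C, H, A, B — 4 of 4 types.

4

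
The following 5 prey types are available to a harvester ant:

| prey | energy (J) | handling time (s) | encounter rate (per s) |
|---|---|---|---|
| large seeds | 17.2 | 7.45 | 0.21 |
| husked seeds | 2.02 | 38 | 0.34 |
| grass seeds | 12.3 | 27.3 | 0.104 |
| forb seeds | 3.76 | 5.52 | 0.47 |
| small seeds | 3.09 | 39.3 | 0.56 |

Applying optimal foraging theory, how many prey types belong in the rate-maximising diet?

1

Profitabilities (E/h, J/s): large seeds 2.31, forb seeds 0.681, grass seeds 0.451, small seeds 0.0786, husked seeds 0.0532. Add prey in this order while the next type's profitability exceeds the intake rate on those already taken.
Rate on top 1: 1.408. forb seeds: 0.681 < 1.408 → exclude; stop.
Optimal diet: large seeds — 1 of 5 types.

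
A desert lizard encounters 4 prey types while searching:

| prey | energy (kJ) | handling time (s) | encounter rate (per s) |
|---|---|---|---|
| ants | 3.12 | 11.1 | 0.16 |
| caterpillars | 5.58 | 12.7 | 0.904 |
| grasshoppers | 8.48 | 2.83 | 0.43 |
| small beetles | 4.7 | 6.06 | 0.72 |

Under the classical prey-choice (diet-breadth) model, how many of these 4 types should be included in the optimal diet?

Profitabilities (E/h, kJ/s): grasshoppers 3, small beetles 0.776, caterpillars 0.439, ants 0.281. Add prey in this order while the next type's profitability exceeds the intake rate on those already taken.
Rate on top 1: 1.645. small beetles: 0.776 < 1.645 → exclude; stop.
Optimal diet: grasshoppers — 1 of 4 types.

1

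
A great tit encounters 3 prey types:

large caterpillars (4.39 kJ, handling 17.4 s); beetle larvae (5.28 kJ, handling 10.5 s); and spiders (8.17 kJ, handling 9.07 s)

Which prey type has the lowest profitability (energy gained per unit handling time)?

In descending order of E/h:
spiders: 8.17/9.07 = 0.901 kJ/s
beetle larvae: 5.28/10.5 = 0.503 kJ/s
large caterpillars: 4.39/17.4 = 0.252 kJ/s

large caterpillars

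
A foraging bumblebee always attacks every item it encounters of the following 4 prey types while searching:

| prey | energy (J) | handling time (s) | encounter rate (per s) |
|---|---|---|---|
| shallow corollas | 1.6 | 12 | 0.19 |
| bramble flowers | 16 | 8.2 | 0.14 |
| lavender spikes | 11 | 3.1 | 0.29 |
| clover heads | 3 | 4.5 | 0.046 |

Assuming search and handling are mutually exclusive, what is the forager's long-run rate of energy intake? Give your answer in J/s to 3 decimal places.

Energy encountered per unit search time: 0.19×1.6 + 0.14×16 + 0.29×11 + 0.046×3 = 5.872 J/s.
Handling time per unit search time: 0.19×12 + 0.14×8.2 + 0.29×3.1 + 0.046×4.5 = 4.534.
Rate = 5.872/(1 + 4.534) = 1.061 J/s.

1.061 J/s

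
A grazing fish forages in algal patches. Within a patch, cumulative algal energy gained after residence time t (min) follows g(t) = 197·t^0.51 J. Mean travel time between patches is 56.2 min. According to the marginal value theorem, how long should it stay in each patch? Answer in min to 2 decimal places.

Maximise g(t)/(T+t): set derivative to zero → g'(t)(T+t) = g(t).
g'(t) = 0.51·197·t^-0.49. Setting 0.51·197·t^-0.49 = 197·t^0.51/(56.2+t) gives 0.51(56.2+t) = t, so 0.49·t = 0.51×56.2.
t* = 0.51×56.2/0.49 = 58.49 min.

58.49 min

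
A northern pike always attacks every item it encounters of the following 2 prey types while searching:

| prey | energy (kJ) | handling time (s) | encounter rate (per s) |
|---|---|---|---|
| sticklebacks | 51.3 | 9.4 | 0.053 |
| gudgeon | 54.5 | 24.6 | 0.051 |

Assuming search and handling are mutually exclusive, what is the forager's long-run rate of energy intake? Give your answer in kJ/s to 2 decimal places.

2.00 kJ/s

R = Σλ_iE_i / (1 + Σλ_ih_i)
Numerator: 0.053×51.3 + 0.051×54.5 = 5.498
Denominator: 1 + 0.053×9.4 + 0.051×24.6 = 2.753
R = 5.498/2.753 = 1.997 kJ/s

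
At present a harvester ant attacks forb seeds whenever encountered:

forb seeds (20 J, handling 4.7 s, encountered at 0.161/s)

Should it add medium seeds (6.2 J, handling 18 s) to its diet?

On forb seeds alone, R = ΣλE/(1+Σλh) = 3.22/1.757 = 1.833 J/s.
Profitability of medium seeds: 6.2/18 = 0.3444 J/s.
0.3444 < 1.833, so adding medium seeds would lower the average — exclude it.

No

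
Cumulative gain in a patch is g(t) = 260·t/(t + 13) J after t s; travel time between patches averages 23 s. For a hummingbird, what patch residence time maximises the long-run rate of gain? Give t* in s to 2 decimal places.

By the marginal value theorem, leave when the instantaneous gain rate g'(t) equals the habitat-wide average g(t)/(T + t).
g'(t) = 260·13/(t + 13)². Setting 260·13/(t+13)² = 260t/[(t+13)(23+t)] gives 13(23+t) = t(t+13), so t² = 13×23 = 299.
t* = √299 = 17.29 s.

17.29 s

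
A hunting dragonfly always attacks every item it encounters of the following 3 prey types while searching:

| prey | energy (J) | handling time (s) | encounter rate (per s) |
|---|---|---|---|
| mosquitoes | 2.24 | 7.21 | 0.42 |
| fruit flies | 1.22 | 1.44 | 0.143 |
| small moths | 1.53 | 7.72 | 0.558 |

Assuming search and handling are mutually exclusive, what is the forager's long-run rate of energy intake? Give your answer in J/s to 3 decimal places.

Energy encountered per unit search time: 0.42×2.24 + 0.143×1.22 + 0.558×1.53 = 1.969 J/s.
Handling time per unit search time: 0.42×7.21 + 0.143×1.44 + 0.558×7.72 = 7.542.
Rate = 1.969/(1 + 7.542) = 0.2305 J/s.

0.231 J/s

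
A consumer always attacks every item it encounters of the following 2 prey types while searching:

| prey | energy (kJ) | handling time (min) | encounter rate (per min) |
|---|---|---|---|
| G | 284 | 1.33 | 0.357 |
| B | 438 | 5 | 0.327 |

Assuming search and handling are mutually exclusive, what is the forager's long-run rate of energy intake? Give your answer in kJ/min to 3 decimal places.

78.659 kJ/min

R = (0.357×284 + 0.327×438) / (1 + 0.357×1.33 + 0.327×5) = 244.6/3.11 = 78.66 kJ/min.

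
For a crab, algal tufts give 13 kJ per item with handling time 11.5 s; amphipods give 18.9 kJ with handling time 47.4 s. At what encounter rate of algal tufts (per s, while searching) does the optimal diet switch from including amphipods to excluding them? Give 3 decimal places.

Drop amphipods once their profitability E₂/h₂ falls below the rate achievable on algal tufts alone: E₂/h₂ = λE₁/(1 + λh₁).
Solve for λ: λE₁h₂ = E₂(1 + λh₁) → λ(E₁h₂ − E₂h₁) = E₂ → λ = E₂/(E₁h₂ − E₂h₁).
λ = 18.9/(13×47.4 − 18.9×11.5) = 18.9/398.8 = 0.04739 per s.

0.047 per s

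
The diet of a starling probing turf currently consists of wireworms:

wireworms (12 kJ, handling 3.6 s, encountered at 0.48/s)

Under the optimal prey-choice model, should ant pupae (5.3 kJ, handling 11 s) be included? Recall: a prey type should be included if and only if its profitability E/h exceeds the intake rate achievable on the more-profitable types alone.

No

Intake rate on the current diet: R = (0.48×12) / (1 + 0.48×3.6) = 5.76/2.728 = 2.111 kJ/s.
Profitability of ant pupae: 5.3/11 = 0.4818 kJ/s.
Since 0.4818 < R, time spent handling ant pupae is better spent searching.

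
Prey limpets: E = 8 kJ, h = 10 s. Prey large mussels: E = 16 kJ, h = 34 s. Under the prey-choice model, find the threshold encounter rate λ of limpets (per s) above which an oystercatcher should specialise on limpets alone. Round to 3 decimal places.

0.143 per s

The zero-one rule: include large mussels iff E₂/h₂ > λE₁/(1+λh₁). Equality gives the switch point.
λE₁h₂ = E₂ + λE₂h₁ ⇒ λ = E₂/(E₁h₂ − E₂h₁) = 16/(272 − 160) = 0.1429 per s.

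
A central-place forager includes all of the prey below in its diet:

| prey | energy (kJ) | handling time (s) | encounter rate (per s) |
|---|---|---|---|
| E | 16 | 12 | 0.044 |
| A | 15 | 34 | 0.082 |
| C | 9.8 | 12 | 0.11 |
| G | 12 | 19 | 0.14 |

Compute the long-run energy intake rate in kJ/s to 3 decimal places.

Energy encountered per unit search time: 0.044×16 + 0.082×15 + 0.11×9.8 + 0.14×12 = 4.692 kJ/s.
Handling time per unit search time: 0.044×12 + 0.082×34 + 0.11×12 + 0.14×19 = 7.296.
Rate = 4.692/(1 + 7.296) = 0.5656 kJ/s.

0.566 kJ/s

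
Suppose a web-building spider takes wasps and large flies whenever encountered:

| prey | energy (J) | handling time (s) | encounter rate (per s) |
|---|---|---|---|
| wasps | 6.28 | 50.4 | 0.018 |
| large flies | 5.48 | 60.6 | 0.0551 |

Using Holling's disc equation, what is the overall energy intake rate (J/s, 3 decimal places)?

R = (0.018×6.28 + 0.0551×5.48) / (1 + 0.018×50.4 + 0.0551×60.6) = 0.415/5.246 = 0.0791 J/s.

0.079 J/s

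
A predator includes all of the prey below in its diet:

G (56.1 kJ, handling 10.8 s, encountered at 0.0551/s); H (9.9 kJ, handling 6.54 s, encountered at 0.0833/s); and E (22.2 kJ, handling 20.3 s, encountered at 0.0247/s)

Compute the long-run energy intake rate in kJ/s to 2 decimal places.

R = Σλ_iE_i / (1 + Σλ_ih_i)
Numerator: 0.0551×56.1 + 0.0833×9.9 + 0.0247×22.2 = 4.464
Denominator: 1 + 0.0551×10.8 + 0.0833×6.54 + 0.0247×20.3 = 2.641
R = 4.464/2.641 = 1.69 kJ/s

1.69 kJ/s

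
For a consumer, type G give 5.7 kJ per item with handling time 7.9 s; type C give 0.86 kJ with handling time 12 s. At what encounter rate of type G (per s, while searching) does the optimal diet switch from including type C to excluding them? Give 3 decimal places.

The zero-one rule: include type C iff E₂/h₂ > λE₁/(1+λh₁). Equality gives the switch point.
λE₁h₂ = E₂ + λE₂h₁ ⇒ λ = E₂/(E₁h₂ − E₂h₁) = 0.86/(68.4 − 6.794) = 0.01396 per s.

0.014 per s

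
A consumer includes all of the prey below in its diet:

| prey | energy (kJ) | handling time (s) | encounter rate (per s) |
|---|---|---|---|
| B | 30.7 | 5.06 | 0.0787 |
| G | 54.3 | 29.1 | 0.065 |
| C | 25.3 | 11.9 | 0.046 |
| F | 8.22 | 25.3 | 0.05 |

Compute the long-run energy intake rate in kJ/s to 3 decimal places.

R = Σλ_iE_i / (1 + Σλ_ih_i)
Numerator: 0.0787×30.7 + 0.065×54.3 + 0.046×25.3 + 0.05×8.22 = 7.52
Denominator: 1 + 0.0787×5.06 + 0.065×29.1 + 0.046×11.9 + 0.05×25.3 = 5.102
R = 7.52/5.102 = 1.474 kJ/s

1.474 kJ/s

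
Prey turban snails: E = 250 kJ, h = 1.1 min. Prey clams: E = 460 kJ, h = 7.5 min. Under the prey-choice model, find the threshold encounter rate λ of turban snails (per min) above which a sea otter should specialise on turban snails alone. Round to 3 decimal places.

The zero-one rule: include clams iff E₂/h₂ > λE₁/(1+λh₁). Equality gives the switch point.
λE₁h₂ = E₂ + λE₂h₁ ⇒ λ = E₂/(E₁h₂ − E₂h₁) = 460/(1875 − 506) = 0.336 per min.

0.336 per min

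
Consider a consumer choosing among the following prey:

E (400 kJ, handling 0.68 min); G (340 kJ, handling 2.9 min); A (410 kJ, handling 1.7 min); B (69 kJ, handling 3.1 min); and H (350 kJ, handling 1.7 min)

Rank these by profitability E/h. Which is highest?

Profitability E/h (kJ/min): E = 400/0.68 = 588, G = 340/2.9 = 117, A = 410/1.7 = 241, B = 69/3.1 = 22.3, H = 350/1.7 = 206.
Ranked: E > A > H > G > B.

E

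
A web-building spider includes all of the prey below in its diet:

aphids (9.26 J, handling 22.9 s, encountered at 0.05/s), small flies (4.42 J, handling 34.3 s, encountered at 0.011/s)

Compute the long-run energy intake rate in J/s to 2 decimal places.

R = Σλ_iE_i / (1 + Σλ_ih_i)
Numerator: 0.05×9.26 + 0.011×4.42 = 0.5116
Denominator: 1 + 0.05×22.9 + 0.011×34.3 = 2.522
R = 0.5116/2.522 = 0.2028 J/s

0.20 J/s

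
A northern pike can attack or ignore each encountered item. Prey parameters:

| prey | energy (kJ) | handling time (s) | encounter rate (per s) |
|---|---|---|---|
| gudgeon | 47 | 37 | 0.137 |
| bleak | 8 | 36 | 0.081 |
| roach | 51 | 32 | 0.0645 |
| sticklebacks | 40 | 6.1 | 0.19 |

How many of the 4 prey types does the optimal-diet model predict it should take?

1

Rank by E/h (kJ/s): sticklebacks 6.56, roach 1.59, gudgeon 1.27, bleak 0.222. Include each in turn until the next type's E/h falls below the running intake rate.
Rate on top 1: 3.52. roach: 1.59 < 3.52 → exclude; stop.
Optimal diet: sticklebacks — 1 of 4 types.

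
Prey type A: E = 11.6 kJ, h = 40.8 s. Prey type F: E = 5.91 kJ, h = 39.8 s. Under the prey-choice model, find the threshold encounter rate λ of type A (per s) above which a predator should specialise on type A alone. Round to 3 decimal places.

Drop type F once their profitability E₂/h₂ falls below the rate achievable on type A alone: E₂/h₂ = λE₁/(1 + λh₁).
Solve for λ: λE₁h₂ = E₂(1 + λh₁) → λ(E₁h₂ − E₂h₁) = E₂ → λ = E₂/(E₁h₂ − E₂h₁).
λ = 5.91/(11.6×39.8 − 5.91×40.8) = 5.91/220.6 = 0.0268 per s.

0.027 per s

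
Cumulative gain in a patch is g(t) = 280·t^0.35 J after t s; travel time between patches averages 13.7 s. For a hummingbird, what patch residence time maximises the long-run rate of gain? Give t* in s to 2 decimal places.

7.38 s

Maximise g(t)/(T+t): set derivative to zero → g'(t)(T+t) = g(t).
g'(t) = 0.35·280·t^-0.65. Setting 0.35·280·t^-0.65 = 280·t^0.35/(13.7+t) gives 0.35(13.7+t) = t, so 0.65·t = 0.35×13.7.
t* = 0.35×13.7/0.65 = 7.377 s.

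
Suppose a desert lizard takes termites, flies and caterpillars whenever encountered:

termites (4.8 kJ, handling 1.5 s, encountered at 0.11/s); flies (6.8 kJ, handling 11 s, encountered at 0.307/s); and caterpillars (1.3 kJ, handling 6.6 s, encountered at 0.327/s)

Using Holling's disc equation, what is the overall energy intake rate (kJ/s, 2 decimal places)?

0.45 kJ/s

Energy encountered per unit search time: 0.11×4.8 + 0.307×6.8 + 0.327×1.3 = 3.041 kJ/s.
Handling time per unit search time: 0.11×1.5 + 0.307×11 + 0.327×6.6 = 5.7.
Rate = 3.041/(1 + 5.7) = 0.4538 kJ/s.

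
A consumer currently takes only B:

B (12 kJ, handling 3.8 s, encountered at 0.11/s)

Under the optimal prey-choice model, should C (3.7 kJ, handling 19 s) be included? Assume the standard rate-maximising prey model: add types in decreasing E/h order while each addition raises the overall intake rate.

Intake rate on the current diet: R = (0.11×12) / (1 + 0.11×3.8) = 1.32/1.418 = 0.9309 kJ/s.
C: E/h = 3.7/19 = 0.1947 kJ/s.
Since 0.1947 < R, time spent handling C is better spent searching.

No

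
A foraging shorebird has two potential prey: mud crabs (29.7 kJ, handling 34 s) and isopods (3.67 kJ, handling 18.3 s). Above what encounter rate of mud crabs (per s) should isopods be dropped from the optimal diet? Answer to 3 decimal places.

Drop isopods once their profitability E₂/h₂ falls below the rate achievable on mud crabs alone: E₂/h₂ = λE₁/(1 + λh₁).
Solve for λ: λE₁h₂ = E₂(1 + λh₁) → λ(E₁h₂ − E₂h₁) = E₂ → λ = E₂/(E₁h₂ − E₂h₁).
λ = 3.67/(29.7×18.3 − 3.67×34) = 3.67/418.7 = 0.008765 per s.

0.009 per s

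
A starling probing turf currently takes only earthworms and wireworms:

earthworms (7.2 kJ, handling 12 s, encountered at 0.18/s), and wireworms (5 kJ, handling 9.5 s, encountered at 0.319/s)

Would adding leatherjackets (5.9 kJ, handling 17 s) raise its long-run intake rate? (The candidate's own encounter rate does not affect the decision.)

No

Current rate: (0.18×7.2 + 0.319×5)/(1 + 0.18×12 + 0.319×9.5) = 0.467 kJ/s.
leatherjackets: E/h = 5.9/17 = 0.3471 kJ/s.
0.3471 < 0.467, so adding leatherjackets would lower the average — exclude it.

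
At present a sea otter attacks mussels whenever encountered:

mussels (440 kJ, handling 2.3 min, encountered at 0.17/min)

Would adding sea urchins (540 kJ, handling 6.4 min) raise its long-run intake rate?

Intake rate on the current diet: R = (0.17×440) / (1 + 0.17×2.3) = 74.8/1.391 = 53.77 kJ/min.
Profitability of sea urchins: 540/6.4 = 84.38 kJ/min.
Since 84.38 > R, including sea urchins increases the long-run rate.

Yes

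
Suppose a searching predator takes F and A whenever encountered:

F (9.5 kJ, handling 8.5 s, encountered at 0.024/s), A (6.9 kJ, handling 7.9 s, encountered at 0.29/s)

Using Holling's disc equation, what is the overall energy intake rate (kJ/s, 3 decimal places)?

0.638 kJ/s

R = Σλ_iE_i / (1 + Σλ_ih_i)
Numerator: 0.024×9.5 + 0.29×6.9 = 2.229
Denominator: 1 + 0.024×8.5 + 0.29×7.9 = 3.495
R = 2.229/3.495 = 0.6378 kJ/s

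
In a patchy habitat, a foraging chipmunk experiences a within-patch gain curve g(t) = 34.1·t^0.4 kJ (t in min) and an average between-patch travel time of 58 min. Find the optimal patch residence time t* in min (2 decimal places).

38.67 min

Maximise g(t)/(T+t): set derivative to zero → g'(t)(T+t) = g(t).
g'(t) = 0.4·34.1·t^-0.6. Setting 0.4·34.1·t^-0.6 = 34.1·t^0.4/(58+t) gives 0.4(58+t) = t, so 0.60·t = 0.4×58.
t* = 0.4×58/0.60 = 38.67 min.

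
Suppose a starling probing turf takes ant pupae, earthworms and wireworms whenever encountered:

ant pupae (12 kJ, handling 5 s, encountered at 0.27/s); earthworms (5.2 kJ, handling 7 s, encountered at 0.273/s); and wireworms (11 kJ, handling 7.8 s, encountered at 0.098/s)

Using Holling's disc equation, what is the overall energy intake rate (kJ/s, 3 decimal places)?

R = Σλ_iE_i / (1 + Σλ_ih_i)
Numerator: 0.27×12 + 0.273×5.2 + 0.098×11 = 5.738
Denominator: 1 + 0.27×5 + 0.273×7 + 0.098×7.8 = 5.025
R = 5.738/5.025 = 1.142 kJ/s

1.142 kJ/s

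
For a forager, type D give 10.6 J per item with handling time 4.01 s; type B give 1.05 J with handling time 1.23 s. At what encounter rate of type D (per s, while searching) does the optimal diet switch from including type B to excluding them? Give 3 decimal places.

0.119 per s

Drop type B once their profitability E₂/h₂ falls below the rate achievable on type D alone: E₂/h₂ = λE₁/(1 + λh₁).
Solve for λ: λE₁h₂ = E₂(1 + λh₁) → λ(E₁h₂ − E₂h₁) = E₂ → λ = E₂/(E₁h₂ − E₂h₁).
λ = 1.05/(10.6×1.23 − 1.05×4.01) = 1.05/8.828 = 0.1189 per s.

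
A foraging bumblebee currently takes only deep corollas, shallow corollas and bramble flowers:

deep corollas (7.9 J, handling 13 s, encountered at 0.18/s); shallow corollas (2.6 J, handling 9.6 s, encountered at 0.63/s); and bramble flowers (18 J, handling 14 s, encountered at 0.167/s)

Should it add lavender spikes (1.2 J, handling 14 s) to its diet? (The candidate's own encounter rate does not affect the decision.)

On deep corollas, shallow corollas and bramble flowers alone, R = ΣλE/(1+Σλh) = 6.066/11.73 = 0.5173 J/s.
Profitability of lavender spikes: 1.2/14 = 0.08571 J/s.
Since 0.08571 < R, time spent handling lavender spikes is better spent searching.

No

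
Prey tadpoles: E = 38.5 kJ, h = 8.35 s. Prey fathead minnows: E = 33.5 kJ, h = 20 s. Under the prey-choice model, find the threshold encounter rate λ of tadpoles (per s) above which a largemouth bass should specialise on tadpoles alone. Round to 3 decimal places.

Drop fathead minnows once their profitability E₂/h₂ falls below the rate achievable on tadpoles alone: E₂/h₂ = λE₁/(1 + λh₁).
Solve for λ: λE₁h₂ = E₂(1 + λh₁) → λ(E₁h₂ − E₂h₁) = E₂ → λ = E₂/(E₁h₂ − E₂h₁).
λ = 33.5/(38.5×20 − 33.5×8.35) = 33.5/490.3 = 0.06833 per s.

0.068 per s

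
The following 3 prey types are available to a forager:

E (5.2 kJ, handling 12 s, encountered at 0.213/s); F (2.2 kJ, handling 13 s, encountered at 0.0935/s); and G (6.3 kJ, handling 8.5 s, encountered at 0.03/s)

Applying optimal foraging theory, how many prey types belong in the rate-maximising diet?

2

Rank by E/h (kJ/s): G 0.741, E 0.433, F 0.169. Include each in turn until the next type's E/h falls below the running intake rate.
Rate on top 1: 0.1506. E: 0.433 > 0.1506 → include.
Rate on top 2: 0.3402. F: 0.169 < 0.3402 → exclude; stop.
Optimal diet: G, E — 2 of 3 types.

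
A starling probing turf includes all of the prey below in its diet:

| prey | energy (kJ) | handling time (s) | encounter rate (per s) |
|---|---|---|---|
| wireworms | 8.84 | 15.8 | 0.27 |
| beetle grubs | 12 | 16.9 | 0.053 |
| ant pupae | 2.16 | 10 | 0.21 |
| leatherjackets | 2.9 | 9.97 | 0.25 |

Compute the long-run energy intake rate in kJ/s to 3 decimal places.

0.391 kJ/s

R = Σλ_iE_i / (1 + Σλ_ih_i)
Numerator: 0.27×8.84 + 0.053×12 + 0.21×2.16 + 0.25×2.9 = 4.201
Denominator: 1 + 0.27×15.8 + 0.053×16.9 + 0.21×10 + 0.25×9.97 = 10.75
R = 4.201/10.75 = 0.3907 kJ/s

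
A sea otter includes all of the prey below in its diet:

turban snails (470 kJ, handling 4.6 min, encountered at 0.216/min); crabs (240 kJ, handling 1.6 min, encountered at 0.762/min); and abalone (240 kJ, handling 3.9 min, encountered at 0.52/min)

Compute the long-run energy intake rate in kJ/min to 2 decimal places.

78.08 kJ/min

R = (0.216×470 + 0.762×240 + 0.52×240) / (1 + 0.216×4.6 + 0.762×1.6 + 0.52×3.9) = 409.2/5.241 = 78.08 kJ/min.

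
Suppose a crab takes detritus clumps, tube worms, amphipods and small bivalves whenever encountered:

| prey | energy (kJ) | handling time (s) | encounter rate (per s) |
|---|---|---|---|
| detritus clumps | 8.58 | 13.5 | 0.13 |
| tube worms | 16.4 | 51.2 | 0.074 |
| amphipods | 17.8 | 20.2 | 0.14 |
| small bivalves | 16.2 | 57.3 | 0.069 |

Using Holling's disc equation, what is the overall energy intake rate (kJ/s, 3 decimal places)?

0.446 kJ/s

Energy encountered per unit search time: 0.13×8.58 + 0.074×16.4 + 0.14×17.8 + 0.069×16.2 = 5.939 kJ/s.
Handling time per unit search time: 0.13×13.5 + 0.074×51.2 + 0.14×20.2 + 0.069×57.3 = 12.33.
Rate = 5.939/(1 + 12.33) = 0.4457 kJ/s.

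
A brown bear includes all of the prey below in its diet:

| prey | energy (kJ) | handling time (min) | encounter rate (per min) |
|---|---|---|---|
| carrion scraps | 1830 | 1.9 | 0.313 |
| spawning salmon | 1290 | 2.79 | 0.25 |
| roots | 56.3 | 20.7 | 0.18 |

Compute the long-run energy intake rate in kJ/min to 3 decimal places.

150.448 kJ/min

R = (0.313×1830 + 0.25×1290 + 0.18×56.3) / (1 + 0.313×1.9 + 0.25×2.79 + 0.18×20.7) = 905.4/6.018 = 150.4 kJ/min.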